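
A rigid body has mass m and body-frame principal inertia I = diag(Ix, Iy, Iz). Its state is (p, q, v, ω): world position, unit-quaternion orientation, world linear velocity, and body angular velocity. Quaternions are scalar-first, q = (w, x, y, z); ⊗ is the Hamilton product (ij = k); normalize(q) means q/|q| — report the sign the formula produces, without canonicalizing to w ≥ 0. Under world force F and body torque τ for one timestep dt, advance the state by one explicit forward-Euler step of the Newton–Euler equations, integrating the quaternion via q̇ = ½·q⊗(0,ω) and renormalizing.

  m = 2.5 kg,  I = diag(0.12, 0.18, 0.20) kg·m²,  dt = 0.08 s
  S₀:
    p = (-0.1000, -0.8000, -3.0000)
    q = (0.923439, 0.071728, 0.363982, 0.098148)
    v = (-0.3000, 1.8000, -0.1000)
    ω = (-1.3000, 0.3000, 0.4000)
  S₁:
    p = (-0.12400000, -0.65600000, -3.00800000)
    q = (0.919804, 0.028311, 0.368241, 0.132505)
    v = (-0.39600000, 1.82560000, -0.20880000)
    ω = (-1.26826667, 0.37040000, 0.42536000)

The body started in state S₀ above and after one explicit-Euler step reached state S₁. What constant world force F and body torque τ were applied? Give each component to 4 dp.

F = (-3.0000, 0.8000, -3.4000)
τ = (0.0500, 0.2000, 0.0400)

ω₁ − ω₀ = (0.03173333, 0.07040000, 0.02536000)
precession coupling = (0.0024, 0.0416, -0.0234)
applied torque τ = (0.0500, 0.2000, 0.0400)
velocity change Δv = (-0.09600000, 0.02560000, -0.10880000)
applied force F = (-3.0000, 0.8000, -3.4000)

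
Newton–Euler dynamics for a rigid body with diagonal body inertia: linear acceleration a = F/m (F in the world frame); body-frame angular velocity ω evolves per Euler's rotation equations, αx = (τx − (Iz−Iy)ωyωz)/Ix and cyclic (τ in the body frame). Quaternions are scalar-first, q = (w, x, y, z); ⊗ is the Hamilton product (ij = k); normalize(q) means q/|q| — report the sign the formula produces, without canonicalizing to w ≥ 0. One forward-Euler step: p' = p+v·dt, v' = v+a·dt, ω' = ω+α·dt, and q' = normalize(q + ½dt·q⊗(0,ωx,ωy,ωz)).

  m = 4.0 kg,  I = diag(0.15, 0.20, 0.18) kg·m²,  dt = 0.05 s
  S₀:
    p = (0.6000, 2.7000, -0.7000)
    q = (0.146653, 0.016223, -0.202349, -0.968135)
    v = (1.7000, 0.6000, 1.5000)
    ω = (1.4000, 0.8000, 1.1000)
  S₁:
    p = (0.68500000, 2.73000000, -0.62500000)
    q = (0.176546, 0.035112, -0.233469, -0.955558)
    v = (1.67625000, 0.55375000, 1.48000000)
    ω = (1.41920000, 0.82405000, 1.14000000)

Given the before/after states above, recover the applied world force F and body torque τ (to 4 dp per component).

F = (-1.9000, -3.7000, -1.6000)
τ = (0.0400, 0.0500, 0.2000)

ω₁ − ω₀ = (0.01920000, 0.02405000, 0.04000000)
gyro term ω₀×Iω₀ = (-0.0176, -0.0462, 0.0560)
τ = I·(Δω/dt) + ω₀×(Iω₀) = (0.0400, 0.0500, 0.2000)
Δv = v₁−v₀ = (-0.02375000, -0.04625000, -0.02000000)
applied force F = (-1.9000, -3.7000, -1.6000)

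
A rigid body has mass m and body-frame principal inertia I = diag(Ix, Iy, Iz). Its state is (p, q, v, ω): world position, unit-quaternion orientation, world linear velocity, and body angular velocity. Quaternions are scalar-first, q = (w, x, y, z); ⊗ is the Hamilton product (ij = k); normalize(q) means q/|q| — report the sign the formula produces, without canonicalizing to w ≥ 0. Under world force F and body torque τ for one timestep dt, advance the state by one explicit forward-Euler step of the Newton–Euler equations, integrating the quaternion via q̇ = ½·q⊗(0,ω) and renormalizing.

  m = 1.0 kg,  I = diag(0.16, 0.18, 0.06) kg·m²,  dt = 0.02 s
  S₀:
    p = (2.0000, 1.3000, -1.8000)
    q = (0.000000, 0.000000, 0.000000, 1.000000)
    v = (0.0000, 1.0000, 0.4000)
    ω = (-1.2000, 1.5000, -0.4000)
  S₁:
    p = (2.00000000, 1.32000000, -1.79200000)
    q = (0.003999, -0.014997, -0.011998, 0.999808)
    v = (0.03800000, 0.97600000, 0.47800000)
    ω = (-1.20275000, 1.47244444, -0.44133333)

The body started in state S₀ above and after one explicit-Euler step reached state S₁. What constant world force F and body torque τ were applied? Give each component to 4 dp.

F = (1.9000, -1.2000, 3.9000)
τ = (0.0500, -0.2000, -0.1600)

Δv = v₁−v₀ = (0.03800000, -0.02400000, 0.07800000)
F = m·Δv/dt = (1.9000, -1.2000, 3.9000)
rate change Δω = (-0.00275000, -0.02755556, -0.04133333)
applied torque τ = (0.0500, -0.2000, -0.1600)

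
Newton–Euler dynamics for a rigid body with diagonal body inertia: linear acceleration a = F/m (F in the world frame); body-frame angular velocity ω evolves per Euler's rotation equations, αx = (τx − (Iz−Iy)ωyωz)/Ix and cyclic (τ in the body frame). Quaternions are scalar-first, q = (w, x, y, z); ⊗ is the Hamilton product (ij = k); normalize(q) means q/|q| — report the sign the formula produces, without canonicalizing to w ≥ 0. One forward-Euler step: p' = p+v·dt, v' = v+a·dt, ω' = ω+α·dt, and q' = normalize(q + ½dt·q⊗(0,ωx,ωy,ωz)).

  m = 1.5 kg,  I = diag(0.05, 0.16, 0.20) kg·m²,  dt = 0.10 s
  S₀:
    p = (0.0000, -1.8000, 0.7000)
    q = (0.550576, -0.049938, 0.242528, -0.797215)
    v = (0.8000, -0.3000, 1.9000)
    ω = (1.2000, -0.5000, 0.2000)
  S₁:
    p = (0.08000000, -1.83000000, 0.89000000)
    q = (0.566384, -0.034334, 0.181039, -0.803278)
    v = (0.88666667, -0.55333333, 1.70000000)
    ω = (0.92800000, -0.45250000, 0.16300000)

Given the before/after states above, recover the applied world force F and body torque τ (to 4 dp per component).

Δv = v₁−v₀ = (0.08666667, -0.25333333, -0.20000000)
m·(v₁−v₀)/dt = (1.3000, -3.8000, -3.0000)
rate change Δω = (-0.27200000, 0.04750000, -0.03700000)
τ = I·(Δω/dt) + ω₀×(Iω₀) = (-0.1400, 0.0400, -0.1400)

F = (1.3000, -3.8000, -3.0000)
τ = (-0.1400, 0.0400, -0.1400)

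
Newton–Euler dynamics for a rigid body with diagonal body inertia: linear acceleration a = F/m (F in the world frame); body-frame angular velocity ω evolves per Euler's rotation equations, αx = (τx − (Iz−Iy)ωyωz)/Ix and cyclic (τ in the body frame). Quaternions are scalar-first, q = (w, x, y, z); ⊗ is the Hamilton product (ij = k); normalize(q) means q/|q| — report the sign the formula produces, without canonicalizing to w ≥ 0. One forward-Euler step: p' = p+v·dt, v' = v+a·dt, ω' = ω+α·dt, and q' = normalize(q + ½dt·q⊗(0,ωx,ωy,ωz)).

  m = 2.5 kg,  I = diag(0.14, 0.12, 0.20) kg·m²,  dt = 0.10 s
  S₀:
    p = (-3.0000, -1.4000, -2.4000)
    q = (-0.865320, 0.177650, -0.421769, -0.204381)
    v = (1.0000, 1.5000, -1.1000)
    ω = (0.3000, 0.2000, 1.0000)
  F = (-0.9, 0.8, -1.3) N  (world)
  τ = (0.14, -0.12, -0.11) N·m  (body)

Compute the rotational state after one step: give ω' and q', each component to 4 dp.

(τ − ω×Iω)/I = (0.8857, -0.8500, -0.5440)
new body rate ω' = (0.3886, 0.1150, 0.9456)
2q̇ = q⊗(0,ω) = (0.2354398, -0.6404888, -0.4120283, -0.7032593)
q + ½dt·q⊗(0,ω), renormalized = (-0.8523, 0.1454, -0.4417, -0.2392)

ω' = (0.3886, 0.1150, 0.9456)
q' = (-0.8523, 0.1454, -0.4417, -0.2392)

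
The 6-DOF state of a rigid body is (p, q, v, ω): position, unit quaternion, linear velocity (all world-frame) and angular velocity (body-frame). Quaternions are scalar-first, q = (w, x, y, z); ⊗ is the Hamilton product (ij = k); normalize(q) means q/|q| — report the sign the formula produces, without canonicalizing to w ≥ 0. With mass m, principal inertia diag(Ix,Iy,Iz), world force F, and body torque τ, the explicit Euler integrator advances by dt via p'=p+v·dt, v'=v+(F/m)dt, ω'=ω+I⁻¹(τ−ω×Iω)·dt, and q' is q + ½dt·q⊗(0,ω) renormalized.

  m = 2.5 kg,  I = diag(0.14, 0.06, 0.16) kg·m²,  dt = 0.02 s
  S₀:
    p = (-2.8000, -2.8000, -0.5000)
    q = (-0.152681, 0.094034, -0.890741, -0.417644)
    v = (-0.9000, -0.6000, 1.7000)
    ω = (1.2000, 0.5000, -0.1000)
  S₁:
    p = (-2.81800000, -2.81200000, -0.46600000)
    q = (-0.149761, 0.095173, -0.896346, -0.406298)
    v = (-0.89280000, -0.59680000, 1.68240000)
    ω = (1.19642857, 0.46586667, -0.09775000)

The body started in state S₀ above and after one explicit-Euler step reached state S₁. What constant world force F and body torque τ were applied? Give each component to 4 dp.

F = (0.9000, 0.4000, -2.2000)
τ = (-0.0300, -0.1000, -0.0300)

velocity change Δv = (0.00720000, 0.00320000, -0.01760000)
applied force F = (0.9000, 0.4000, -2.2000)
rate change Δω = (-0.00357143, -0.03413333, 0.00225000)
τ = I·(Δω/dt) + ω₀×(Iω₀) = (-0.0300, -0.1000, -0.0300)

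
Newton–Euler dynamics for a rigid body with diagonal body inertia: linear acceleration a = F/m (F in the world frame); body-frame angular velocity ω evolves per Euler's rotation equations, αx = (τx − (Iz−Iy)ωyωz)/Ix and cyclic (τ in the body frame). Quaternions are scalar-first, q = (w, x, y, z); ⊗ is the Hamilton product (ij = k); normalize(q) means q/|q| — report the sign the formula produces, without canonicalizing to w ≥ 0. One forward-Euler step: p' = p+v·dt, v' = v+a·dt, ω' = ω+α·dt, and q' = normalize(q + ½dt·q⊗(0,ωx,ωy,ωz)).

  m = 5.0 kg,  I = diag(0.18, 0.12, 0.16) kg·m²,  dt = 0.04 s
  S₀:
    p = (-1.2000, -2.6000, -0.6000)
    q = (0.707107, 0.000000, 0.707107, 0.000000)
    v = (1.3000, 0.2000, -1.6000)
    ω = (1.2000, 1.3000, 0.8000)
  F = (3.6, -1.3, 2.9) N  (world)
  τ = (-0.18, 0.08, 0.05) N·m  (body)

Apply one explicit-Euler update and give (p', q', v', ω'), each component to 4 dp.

p' = (-1.1480, -2.5920, -0.6640)
q' = (0.6882, 0.0283, 0.7249, -0.0057)
v' = (1.3288, 0.1896, -1.5768)
ω' = (1.1508, 1.3203, 0.8359)

gyro term ω×Iω = (0.0416, 0.0192, -0.0936)
(τ − ω×Iω)/I = (-1.2311, 0.5067, 0.8975)
ω + α·dt = (1.1508, 1.3203, 0.8359)
Hamilton product q⊗(0,ω) = (-0.9192391, 1.4142140, 0.9192391, -0.2828428)
q' = normalize(q + ½dt·q⊗(0,ω)) = (0.6882, 0.0283, 0.7249, -0.0057)
linear accel F/m = (0.7200, -0.2600, 0.5800)
p' = p + v·dt = (-1.1480, -2.5920, -0.6640)
new velocity v' = (1.3288, 0.1896, -1.5768)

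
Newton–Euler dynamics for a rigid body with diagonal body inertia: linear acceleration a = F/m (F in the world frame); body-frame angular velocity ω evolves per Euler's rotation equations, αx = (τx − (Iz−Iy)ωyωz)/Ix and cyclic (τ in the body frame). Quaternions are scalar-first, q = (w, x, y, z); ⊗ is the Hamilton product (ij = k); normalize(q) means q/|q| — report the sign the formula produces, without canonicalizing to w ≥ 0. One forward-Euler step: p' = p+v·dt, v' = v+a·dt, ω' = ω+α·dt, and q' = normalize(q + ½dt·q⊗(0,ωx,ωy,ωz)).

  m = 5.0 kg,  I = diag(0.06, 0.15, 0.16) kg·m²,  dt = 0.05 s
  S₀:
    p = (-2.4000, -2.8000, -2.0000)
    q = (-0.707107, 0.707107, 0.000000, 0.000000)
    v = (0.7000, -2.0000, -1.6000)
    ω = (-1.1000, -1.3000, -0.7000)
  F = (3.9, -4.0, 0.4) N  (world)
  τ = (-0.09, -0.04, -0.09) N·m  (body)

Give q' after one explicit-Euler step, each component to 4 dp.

Hamilton product q⊗(0,ω) = (0.7778177, 0.7778177, 1.4142140, -0.4242642)
updated quaternion q' = (-0.6869, 0.7258, 0.0353, -0.0106)

q' = (-0.6869, 0.7258, 0.0353, -0.0106)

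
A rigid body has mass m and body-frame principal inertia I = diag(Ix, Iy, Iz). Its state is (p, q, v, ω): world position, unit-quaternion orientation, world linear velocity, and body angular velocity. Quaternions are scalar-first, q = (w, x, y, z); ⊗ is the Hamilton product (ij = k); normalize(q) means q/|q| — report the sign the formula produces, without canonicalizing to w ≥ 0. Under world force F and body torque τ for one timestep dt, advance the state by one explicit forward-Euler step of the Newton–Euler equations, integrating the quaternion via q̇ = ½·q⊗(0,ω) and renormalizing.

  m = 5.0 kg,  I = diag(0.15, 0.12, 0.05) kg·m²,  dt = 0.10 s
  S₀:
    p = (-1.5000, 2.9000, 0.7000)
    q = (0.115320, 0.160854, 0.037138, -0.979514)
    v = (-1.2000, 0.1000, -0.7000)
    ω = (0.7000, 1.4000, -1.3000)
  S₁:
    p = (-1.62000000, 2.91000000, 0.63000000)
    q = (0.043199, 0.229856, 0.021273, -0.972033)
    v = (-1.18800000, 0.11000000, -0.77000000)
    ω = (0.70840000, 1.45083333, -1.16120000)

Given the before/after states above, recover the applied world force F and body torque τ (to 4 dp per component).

Δω = ω₁−ω₀ = (0.00840000, 0.05083333, 0.13880000)
gyro term ω₀×Iω₀ = (0.1274, -0.0910, -0.0294)
τ = I·(Δω/dt) + ω₀×(Iω₀) = (0.1400, -0.0300, 0.0400)
velocity change Δv = (0.01200000, 0.01000000, -0.07000000)
m·(v₁−v₀)/dt = (0.6000, 0.5000, -3.5000)

F = (0.6000, 0.5000, -3.5000)
τ = (0.1400, -0.0300, 0.0400)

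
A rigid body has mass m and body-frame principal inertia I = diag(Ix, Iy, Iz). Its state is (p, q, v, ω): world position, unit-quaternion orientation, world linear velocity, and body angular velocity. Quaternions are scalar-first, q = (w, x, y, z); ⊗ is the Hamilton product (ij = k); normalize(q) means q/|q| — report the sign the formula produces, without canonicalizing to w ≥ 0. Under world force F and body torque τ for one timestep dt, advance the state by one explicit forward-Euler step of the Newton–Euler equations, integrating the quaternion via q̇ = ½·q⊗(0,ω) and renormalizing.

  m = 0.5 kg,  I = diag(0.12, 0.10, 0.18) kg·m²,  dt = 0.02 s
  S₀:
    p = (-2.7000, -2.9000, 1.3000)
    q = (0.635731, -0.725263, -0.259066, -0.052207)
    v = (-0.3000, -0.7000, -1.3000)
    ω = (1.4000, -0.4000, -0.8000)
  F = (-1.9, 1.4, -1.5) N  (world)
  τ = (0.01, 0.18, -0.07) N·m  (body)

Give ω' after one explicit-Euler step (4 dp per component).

ω×(Iω) gyroscopic = (0.0256, 0.0672, 0.0112)
angular accel α = (-0.1300, 1.1280, -0.4511)
ω' = ω + α·dt = (1.3974, -0.3774, -0.8090)

ω' = (1.3974, -0.3774, -0.8090)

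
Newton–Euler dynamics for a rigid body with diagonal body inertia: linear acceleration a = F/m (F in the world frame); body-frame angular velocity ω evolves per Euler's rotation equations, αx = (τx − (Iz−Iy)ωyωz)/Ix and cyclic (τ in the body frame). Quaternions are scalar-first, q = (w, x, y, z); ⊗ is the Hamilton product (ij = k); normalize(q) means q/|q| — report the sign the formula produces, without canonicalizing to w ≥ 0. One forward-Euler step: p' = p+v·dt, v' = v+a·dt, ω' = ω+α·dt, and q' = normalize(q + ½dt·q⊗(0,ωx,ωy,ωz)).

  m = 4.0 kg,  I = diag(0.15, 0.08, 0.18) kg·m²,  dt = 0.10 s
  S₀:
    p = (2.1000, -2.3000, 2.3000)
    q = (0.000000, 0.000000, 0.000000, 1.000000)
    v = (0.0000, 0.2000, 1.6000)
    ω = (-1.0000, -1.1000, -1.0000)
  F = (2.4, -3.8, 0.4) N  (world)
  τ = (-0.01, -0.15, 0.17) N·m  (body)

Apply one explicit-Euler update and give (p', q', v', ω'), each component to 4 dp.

new position p' = (2.1000, -2.2800, 2.4600)
new velocity v' = (0.0600, 0.1050, 1.6100)
gyro term ω×Iω = (0.1100, -0.0300, -0.0770)
α = I⁻¹(τ − ω×Iω) = (-0.8000, -1.5000, 1.3722)
ω + α·dt = (-1.0800, -1.2500, -0.8628)
q⊗(0,ω) = (1.0000000, 1.1000000, -1.0000000, 0.0000000)
q + ½dt·q⊗(0,ω), renormalized = (0.0498, 0.0548, -0.0498, 0.9960)

p' = (2.1000, -2.2800, 2.4600)
q' = (0.0498, 0.0548, -0.0498, 0.9960)
v' = (0.0600, 0.1050, 1.6100)
ω' = (-1.0800, -1.2500, -0.8628)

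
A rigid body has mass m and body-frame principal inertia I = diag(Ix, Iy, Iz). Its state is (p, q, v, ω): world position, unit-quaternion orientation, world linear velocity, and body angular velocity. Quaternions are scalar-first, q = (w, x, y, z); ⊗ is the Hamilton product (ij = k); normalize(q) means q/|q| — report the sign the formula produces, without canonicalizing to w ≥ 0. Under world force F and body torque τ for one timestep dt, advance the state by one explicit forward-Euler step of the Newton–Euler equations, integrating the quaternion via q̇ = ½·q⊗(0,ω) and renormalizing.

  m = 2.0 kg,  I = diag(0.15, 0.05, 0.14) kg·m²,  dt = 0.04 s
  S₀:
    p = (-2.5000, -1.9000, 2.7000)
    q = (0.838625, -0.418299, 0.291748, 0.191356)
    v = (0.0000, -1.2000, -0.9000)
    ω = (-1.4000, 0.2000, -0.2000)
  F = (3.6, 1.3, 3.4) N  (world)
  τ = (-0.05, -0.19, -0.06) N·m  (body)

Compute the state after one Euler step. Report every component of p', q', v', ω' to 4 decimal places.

ω×(Iω) gyroscopic = (-0.0036, 0.0028, 0.0280)
angular accel α = (-0.3093, -3.8560, -0.6286)
ω + α·dt = (-1.4124, 0.0458, -0.2251)
Hamilton product q⊗(0,ω) = (-0.6056970, -1.2706958, -0.1838332, 0.1570624)
q + ½dt·q⊗(0,ω), renormalized = (0.8262, -0.4435, 0.2880, 0.1944)
a = (1.8000, 0.6500, 1.7000)
p' = p + v·dt = (-2.5000, -1.9480, 2.6640)
v' = v + a·dt = (0.0720, -1.1740, -0.8320)

p' = (-2.5000, -1.9480, 2.6640)
q' = (0.8262, -0.4435, 0.2880, 0.1944)
v' = (0.0720, -1.1740, -0.8320)
ω' = (-1.4124, 0.0458, -0.2251)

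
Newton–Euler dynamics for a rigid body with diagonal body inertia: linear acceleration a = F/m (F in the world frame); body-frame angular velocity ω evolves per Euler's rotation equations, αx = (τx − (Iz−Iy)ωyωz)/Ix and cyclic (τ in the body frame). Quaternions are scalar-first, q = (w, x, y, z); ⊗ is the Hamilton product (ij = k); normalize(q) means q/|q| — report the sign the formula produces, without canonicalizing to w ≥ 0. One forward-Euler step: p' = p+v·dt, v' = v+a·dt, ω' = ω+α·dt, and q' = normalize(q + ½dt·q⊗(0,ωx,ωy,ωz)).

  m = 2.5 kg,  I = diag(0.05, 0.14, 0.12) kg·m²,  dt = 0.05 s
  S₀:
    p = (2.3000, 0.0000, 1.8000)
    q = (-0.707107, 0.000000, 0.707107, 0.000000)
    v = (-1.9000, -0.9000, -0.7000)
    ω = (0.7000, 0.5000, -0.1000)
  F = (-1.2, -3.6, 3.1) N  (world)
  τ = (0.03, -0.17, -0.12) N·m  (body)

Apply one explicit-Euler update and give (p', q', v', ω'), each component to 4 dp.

α = I⁻¹(τ − ω×Iω) = (0.5800, -1.2493, -1.2625)
ω + α·dt = (0.7290, 0.4375, -0.1631)
Hamilton product q⊗(0,ω) = (-0.3535535, -0.5656856, -0.3535535, -0.4242642)
updated quaternion q' = (-0.7158, -0.0141, 0.6981, -0.0106)
new position p' = (2.2050, -0.0450, 1.7650)
v' = v + a·dt = (-1.9240, -0.9720, -0.6380)

p' = (2.2050, -0.0450, 1.7650)
q' = (-0.7158, -0.0141, 0.6981, -0.0106)
v' = (-1.9240, -0.9720, -0.6380)
ω' = (0.7290, 0.4375, -0.1631)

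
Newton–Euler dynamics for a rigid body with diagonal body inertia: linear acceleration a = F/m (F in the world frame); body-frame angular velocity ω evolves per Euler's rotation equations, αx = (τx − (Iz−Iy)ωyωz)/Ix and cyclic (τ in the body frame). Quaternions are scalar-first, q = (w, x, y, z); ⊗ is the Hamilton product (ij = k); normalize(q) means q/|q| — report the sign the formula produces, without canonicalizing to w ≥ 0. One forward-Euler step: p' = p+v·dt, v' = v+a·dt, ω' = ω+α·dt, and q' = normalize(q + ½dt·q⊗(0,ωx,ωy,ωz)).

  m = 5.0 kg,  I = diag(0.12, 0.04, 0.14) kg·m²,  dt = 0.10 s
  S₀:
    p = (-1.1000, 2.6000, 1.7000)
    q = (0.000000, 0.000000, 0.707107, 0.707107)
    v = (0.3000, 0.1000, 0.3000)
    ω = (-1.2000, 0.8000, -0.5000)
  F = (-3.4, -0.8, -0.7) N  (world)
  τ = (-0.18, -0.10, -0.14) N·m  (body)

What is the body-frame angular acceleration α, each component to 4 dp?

ω×(Iω) gyroscopic = (-0.0400, -0.0120, 0.0768)
α = I⁻¹(τ − ω×Iω) = (-1.1667, -2.2000, -1.5486)

α = (-1.1667, -2.2000, -1.5486)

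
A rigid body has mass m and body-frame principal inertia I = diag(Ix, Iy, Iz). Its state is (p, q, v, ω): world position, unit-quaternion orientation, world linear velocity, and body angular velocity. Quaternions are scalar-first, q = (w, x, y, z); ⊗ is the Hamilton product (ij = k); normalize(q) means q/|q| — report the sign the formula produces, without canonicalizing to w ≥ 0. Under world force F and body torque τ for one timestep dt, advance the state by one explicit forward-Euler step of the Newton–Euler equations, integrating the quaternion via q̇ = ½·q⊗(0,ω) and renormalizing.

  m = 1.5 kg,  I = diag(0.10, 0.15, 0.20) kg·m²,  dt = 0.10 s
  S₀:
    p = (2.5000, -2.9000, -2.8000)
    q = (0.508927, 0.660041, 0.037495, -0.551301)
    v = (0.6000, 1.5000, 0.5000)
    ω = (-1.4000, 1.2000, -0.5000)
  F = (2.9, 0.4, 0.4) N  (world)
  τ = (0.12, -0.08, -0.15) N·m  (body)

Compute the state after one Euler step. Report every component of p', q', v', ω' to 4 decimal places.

gyro term ω×Iω = (-0.0300, -0.0700, -0.0840)
α = I⁻¹(τ − ω×Iω) = (1.5000, -0.0667, -0.3300)
ω + α·dt = (-1.2500, 1.1933, -0.5330)
2q̇ = q⊗(0,ω) = (0.6034129, -0.0696841, 1.7125543, 0.5900787)
updated quaternion q' = (0.5367, 0.6536, 0.1226, -0.5194)
a = (1.9333, 0.2667, 0.2667)
new position p' = (2.5600, -2.7500, -2.7500)
new velocity v' = (0.7933, 1.5267, 0.5267)

p' = (2.5600, -2.7500, -2.7500)
q' = (0.5367, 0.6536, 0.1226, -0.5194)
v' = (0.7933, 1.5267, 0.5267)
ω' = (-1.2500, 1.1933, -0.5330)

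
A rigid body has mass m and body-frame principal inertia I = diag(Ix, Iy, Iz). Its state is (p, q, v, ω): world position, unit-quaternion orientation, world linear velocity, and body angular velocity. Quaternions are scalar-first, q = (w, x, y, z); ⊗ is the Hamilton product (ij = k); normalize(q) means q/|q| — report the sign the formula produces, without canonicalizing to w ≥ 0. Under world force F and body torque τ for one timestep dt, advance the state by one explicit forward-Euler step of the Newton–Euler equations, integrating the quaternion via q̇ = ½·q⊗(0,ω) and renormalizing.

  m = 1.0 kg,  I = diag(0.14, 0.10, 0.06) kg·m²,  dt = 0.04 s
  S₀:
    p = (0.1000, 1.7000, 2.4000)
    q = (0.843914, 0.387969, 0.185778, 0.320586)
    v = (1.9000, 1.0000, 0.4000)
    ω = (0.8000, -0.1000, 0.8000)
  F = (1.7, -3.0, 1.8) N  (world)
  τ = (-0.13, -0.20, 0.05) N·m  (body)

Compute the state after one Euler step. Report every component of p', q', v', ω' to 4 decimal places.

p' = (0.1760, 1.7400, 2.4160)
q' = (0.8327, 0.4050, 0.1830, 0.3303)
v' = (1.9680, 0.8800, 0.4720)
ω' = (0.7619, -0.2005, 0.8312)

gyro term ω×Iω = (0.0032, 0.0512, 0.0032)
(τ − ω×Iω)/I = (-0.9514, -2.5120, 0.7800)
ω + α·dt = (0.7619, -0.2005, 0.8312)
Hamilton product q⊗(0,ω) = (-0.5482662, 0.8558122, -0.1382978, 0.4877119)
updated quaternion q' = (0.8327, 0.4050, 0.1830, 0.3303)
linear accel F/m = (1.7000, -3.0000, 1.8000)
p' = p + v·dt = (0.1760, 1.7400, 2.4160)
new velocity v' = (1.9680, 0.8800, 0.4720)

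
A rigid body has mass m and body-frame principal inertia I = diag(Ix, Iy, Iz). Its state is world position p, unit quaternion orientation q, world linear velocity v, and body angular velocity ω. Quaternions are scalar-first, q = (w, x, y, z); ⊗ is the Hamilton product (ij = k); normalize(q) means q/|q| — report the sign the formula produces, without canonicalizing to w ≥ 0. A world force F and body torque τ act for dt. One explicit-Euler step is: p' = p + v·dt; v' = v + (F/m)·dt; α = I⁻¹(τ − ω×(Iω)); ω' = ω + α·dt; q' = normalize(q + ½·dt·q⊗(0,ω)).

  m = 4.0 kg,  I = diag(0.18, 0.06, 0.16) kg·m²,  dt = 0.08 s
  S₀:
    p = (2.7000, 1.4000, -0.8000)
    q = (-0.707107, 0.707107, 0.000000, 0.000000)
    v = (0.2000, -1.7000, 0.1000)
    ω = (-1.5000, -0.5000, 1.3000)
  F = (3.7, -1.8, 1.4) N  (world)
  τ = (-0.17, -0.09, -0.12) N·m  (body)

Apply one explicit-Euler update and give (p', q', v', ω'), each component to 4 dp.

p' = (2.7160, 1.2640, -0.7920)
q' = (-0.6625, 0.7470, -0.0226, -0.0507)
v' = (0.2740, -1.7360, 0.1280)
ω' = (-1.5467, -0.5680, 1.2850)

a = (0.9250, -0.4500, 0.3500)
new position p' = (2.7160, 1.2640, -0.7920)
v + (F/m)dt = (0.2740, -1.7360, 0.1280)
angular accel α = (-0.5833, -0.8500, -0.1875)
new body rate ω' = (-1.5467, -0.5680, 1.2850)
2q̇ = q⊗(0,ω) = (1.0606605, 1.0606605, -0.5656856, -1.2727926)
q' = normalize(q + ½dt·q⊗(0,ω)) = (-0.6625, 0.7470, -0.0226, -0.0507)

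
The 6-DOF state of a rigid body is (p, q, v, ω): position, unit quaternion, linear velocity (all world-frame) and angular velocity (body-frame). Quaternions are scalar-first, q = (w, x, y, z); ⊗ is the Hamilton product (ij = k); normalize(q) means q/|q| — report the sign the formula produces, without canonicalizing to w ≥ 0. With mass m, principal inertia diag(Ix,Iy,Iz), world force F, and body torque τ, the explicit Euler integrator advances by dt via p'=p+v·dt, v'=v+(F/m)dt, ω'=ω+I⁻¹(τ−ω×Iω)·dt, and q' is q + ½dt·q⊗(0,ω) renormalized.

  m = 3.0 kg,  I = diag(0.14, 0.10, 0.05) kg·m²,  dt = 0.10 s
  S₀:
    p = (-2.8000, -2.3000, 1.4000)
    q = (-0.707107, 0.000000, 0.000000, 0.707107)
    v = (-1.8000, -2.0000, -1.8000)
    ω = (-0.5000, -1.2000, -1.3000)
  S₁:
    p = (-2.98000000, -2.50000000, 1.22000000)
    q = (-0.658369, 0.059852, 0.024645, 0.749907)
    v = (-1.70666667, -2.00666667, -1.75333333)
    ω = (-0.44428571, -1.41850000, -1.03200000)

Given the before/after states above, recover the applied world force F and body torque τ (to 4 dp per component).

velocity change Δv = (0.09333333, -0.00666667, 0.04666667)
F = m·Δv/dt = (2.8000, -0.2000, 1.4000)
Δω = ω₁−ω₀ = (0.05571429, -0.21850000, 0.26800000)
ω₀×(Iω₀) = (-0.0780, 0.0585, -0.0240)
τ = I·(Δω/dt) + ω₀×(Iω₀) = (0.0000, -0.1600, 0.1100)

F = (2.8000, -0.2000, 1.4000)
τ = (0.0000, -0.1600, 0.1100)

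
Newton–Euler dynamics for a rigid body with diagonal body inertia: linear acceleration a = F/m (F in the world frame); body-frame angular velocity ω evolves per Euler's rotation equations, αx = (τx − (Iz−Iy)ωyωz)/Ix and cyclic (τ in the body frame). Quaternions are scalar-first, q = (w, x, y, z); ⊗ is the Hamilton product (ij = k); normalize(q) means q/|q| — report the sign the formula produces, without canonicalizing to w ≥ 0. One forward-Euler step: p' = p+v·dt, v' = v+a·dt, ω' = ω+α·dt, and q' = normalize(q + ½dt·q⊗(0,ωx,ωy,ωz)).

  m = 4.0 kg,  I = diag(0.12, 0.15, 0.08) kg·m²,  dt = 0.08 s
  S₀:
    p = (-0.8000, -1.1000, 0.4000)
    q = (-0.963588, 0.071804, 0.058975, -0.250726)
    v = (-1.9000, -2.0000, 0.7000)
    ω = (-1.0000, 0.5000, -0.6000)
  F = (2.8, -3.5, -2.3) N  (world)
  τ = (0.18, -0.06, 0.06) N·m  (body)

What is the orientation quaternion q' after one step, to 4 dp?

q⊗(0,ω) = (-0.1081191, 1.0535660, -0.1879856, 0.6730298)
updated quaternion q' = (-0.9667, 0.1138, 0.0514, -0.2235)

q' = (-0.9667, 0.1138, 0.0514, -0.2235)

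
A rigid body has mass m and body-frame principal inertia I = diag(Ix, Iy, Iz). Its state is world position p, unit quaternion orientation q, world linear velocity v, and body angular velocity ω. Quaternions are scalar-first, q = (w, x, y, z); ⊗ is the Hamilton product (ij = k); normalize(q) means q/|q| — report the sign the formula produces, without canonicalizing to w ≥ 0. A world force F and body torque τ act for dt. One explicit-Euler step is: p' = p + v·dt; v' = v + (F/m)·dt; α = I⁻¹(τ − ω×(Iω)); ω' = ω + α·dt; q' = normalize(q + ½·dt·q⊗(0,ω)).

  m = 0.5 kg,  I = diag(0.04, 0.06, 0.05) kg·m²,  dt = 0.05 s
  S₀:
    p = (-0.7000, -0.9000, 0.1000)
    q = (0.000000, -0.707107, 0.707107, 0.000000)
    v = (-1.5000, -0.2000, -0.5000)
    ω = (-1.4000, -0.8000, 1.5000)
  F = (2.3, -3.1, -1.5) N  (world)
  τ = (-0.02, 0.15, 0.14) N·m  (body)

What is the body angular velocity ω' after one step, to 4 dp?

gyro term ω×Iω = (0.0120, 0.0210, 0.0224)
(τ − ω×Iω)/I = (-0.8000, 2.1500, 2.3520)
ω' = ω + α·dt = (-1.4400, -0.6925, 1.6176)

ω' = (-1.4400, -0.6925, 1.6176)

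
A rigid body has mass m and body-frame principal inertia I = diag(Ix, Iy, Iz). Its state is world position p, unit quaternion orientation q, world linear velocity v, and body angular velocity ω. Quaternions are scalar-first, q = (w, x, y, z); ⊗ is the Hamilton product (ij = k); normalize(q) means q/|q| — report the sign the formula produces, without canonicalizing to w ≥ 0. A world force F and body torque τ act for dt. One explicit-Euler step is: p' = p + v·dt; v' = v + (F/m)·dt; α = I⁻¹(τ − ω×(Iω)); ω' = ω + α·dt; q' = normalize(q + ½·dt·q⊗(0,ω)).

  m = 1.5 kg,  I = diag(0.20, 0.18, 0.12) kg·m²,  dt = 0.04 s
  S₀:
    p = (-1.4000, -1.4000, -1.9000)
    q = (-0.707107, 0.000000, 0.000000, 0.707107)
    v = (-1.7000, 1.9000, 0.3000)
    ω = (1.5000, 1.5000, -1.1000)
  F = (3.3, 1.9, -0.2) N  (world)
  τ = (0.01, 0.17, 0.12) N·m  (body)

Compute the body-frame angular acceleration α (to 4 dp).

precession coupling ω×(Iω) = (0.0990, -0.1320, -0.0450)
(τ − ω×Iω)/I = (-0.4450, 1.6778, 1.3750)

α = (-0.4450, 1.6778, 1.3750)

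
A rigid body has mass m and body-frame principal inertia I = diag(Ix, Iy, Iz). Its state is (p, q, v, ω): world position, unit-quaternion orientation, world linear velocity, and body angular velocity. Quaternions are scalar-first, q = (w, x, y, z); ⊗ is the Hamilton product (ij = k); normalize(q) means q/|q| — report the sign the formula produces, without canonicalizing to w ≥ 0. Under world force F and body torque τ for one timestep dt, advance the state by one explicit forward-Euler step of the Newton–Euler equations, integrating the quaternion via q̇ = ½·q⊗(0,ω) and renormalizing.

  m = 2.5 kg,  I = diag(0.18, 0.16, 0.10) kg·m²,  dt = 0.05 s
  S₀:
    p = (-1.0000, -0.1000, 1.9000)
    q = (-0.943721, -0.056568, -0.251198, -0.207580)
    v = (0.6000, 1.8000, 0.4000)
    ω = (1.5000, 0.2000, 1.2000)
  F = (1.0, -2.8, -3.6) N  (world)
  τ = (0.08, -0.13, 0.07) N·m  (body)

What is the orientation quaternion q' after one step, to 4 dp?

Hamilton product q⊗(0,ω) = (0.3841876, -1.6755031, -0.4322326, -0.7669818)
updated quaternion q' = (-0.9330, -0.0983, -0.2617, -0.2265)

q' = (-0.9330, -0.0983, -0.2617, -0.2265)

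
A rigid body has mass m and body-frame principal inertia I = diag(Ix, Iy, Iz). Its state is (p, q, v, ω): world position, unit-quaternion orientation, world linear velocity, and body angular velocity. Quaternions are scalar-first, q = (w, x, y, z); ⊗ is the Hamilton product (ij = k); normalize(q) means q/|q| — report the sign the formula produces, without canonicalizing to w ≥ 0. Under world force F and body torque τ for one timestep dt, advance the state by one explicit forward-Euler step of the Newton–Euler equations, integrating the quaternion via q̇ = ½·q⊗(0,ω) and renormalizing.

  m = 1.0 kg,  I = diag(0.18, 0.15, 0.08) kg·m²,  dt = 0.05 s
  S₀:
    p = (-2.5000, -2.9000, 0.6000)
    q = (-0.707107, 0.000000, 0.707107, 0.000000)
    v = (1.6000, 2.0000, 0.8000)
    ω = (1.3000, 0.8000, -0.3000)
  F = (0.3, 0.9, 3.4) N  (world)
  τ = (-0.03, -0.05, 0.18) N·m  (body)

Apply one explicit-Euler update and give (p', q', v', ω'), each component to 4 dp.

p' = p + v·dt = (-2.4200, -2.8000, 0.6400)
v + (F/m)dt = (1.6150, 2.0450, 0.9700)
α = I⁻¹(τ − ω×Iω) = (-0.2600, -0.0733, 2.6400)
ω' = ω + α·dt = (1.2870, 0.7963, -0.1680)
q⊗(0,ω) = (-0.5656856, -1.1313712, -0.5656856, -0.7071070)
q + ½dt·q⊗(0,ω), renormalized = (-0.7207, -0.0283, 0.6924, -0.0177)

p' = (-2.4200, -2.8000, 0.6400)
q' = (-0.7207, -0.0283, 0.6924, -0.0177)
v' = (1.6150, 2.0450, 0.9700)
ω' = (1.2870, 0.7963, -0.1680)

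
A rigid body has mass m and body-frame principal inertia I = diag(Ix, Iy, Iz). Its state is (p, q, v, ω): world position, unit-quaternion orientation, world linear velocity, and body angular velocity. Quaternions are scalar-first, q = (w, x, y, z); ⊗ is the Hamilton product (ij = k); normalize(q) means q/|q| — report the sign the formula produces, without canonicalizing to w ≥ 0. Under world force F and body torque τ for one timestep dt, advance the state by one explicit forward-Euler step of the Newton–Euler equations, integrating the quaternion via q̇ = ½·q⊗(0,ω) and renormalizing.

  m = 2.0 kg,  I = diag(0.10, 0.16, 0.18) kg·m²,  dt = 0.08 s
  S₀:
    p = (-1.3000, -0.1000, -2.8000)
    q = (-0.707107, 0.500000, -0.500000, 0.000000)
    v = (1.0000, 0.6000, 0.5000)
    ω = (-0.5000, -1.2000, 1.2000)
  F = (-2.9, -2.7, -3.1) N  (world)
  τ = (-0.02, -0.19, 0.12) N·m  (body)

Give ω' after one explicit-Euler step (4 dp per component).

angular accel α = (0.0880, -1.4875, 0.4667)
new body rate ω' = (-0.4930, -1.3190, 1.2373)

ω' = (-0.4930, -1.3190, 1.2373)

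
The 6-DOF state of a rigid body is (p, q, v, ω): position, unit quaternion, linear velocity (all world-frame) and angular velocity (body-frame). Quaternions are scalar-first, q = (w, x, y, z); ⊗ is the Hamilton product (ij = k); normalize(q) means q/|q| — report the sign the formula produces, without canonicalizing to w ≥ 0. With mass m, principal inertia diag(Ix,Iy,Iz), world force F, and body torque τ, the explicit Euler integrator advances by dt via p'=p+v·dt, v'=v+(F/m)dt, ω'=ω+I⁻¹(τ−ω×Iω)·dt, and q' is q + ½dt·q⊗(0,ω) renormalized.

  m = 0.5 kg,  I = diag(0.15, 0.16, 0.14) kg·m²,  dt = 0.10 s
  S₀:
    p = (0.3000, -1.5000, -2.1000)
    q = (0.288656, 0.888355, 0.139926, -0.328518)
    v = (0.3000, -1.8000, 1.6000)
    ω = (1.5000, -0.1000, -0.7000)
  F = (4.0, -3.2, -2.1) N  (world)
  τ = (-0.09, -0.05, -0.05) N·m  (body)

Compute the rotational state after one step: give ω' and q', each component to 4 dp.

ω' = (1.4409, -0.1247, -0.7346)
q' = (0.2105, 0.9004, 0.1444, -0.3523)

α = I⁻¹(τ − ω×Iω) = (-0.5907, -0.2469, -0.3464)
ω + α·dt = (1.4409, -0.1247, -0.7346)
2q̇ = q⊗(0,ω) = (-1.5485025, 0.3021840, 0.1002059, -0.5007837)
q + ½dt·q⊗(0,ω), renormalized = (0.2105, 0.9004, 0.1444, -0.3523)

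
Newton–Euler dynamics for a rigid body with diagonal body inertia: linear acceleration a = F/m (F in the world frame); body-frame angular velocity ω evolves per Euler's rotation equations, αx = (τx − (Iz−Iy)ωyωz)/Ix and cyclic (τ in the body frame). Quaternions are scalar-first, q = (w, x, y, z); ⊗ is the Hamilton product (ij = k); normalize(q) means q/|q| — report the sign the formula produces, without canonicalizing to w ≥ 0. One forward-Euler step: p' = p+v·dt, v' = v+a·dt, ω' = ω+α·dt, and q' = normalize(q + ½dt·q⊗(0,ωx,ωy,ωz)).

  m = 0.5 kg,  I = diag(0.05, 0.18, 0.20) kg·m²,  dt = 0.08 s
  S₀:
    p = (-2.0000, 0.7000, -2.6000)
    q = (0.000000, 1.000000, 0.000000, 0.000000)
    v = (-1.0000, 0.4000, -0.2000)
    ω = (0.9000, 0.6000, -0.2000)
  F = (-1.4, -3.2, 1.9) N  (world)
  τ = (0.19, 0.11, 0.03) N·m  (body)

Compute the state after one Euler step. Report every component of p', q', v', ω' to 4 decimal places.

a = (-2.8000, -6.4000, 3.8000)
p' = p + v·dt = (-2.0800, 0.7320, -2.6160)
v' = v + a·dt = (-1.2240, -0.1120, 0.1040)
angular accel α = (3.8480, 0.4611, -0.2010)
new body rate ω' = (1.2078, 0.6369, -0.2161)
Hamilton product q⊗(0,ω) = (-0.9000000, 0.0000000, 0.2000000, 0.6000000)
q' = normalize(q + ½dt·q⊗(0,ω)) = (-0.0360, 0.9990, 0.0080, 0.0240)

p' = (-2.0800, 0.7320, -2.6160)
q' = (-0.0360, 0.9990, 0.0080, 0.0240)
v' = (-1.2240, -0.1120, 0.1040)
ω' = (1.2078, 0.6369, -0.2161)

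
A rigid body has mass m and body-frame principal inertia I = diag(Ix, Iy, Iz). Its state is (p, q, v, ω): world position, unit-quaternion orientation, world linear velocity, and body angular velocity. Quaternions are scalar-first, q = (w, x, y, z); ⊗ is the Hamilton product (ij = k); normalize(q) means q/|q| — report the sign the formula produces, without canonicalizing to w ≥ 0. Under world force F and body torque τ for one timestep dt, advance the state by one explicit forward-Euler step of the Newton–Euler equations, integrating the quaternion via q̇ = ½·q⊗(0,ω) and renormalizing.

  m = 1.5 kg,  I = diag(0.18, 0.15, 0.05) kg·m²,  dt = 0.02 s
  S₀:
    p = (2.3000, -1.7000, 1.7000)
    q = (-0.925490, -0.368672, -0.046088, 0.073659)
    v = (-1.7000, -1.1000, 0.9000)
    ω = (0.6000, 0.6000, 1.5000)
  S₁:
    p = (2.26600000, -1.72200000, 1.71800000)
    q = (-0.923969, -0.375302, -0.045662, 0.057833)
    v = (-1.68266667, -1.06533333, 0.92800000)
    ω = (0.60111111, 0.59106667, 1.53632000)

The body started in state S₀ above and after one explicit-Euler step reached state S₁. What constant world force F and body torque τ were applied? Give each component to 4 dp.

rate change Δω = (0.00111111, -0.00893333, 0.03632000)
applied torque τ = (-0.0800, 0.0500, 0.0800)
Δv = v₁−v₀ = (0.01733333, 0.03466667, 0.02800000)
F = m·Δv/dt = (1.3000, 2.6000, 2.1000)

F = (1.3000, 2.6000, 2.1000)
τ = (-0.0800, 0.0500, 0.0800)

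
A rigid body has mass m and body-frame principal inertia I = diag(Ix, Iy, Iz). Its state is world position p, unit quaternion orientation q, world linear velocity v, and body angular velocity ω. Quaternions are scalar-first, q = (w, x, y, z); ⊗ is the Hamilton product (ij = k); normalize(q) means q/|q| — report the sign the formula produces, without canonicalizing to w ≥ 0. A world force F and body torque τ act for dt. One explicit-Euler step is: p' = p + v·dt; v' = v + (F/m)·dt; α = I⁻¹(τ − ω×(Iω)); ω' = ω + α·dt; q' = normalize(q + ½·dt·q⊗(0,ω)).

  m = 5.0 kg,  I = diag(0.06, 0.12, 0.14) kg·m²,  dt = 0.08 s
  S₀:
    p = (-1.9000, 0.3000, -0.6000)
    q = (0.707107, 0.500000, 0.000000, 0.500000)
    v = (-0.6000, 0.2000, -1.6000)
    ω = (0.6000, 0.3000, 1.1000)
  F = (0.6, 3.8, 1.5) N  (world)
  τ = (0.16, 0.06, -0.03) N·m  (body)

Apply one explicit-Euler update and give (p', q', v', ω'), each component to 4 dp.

a = (0.1200, 0.7600, 0.3000)
p' = p + v·dt = (-1.9480, 0.3160, -0.7280)
v + (F/m)dt = (-0.5904, 0.2608, -1.5760)
α = I⁻¹(τ − ω×Iω) = (2.5567, 0.9400, -0.2914)
new body rate ω' = (0.8045, 0.3752, 1.0767)
Hamilton product q⊗(0,ω) = (-0.8500000, 0.2742642, -0.0378679, 0.9278177)
q' = normalize(q + ½dt·q⊗(0,ω)) = (0.6722, 0.5103, -0.0015, 0.5364)

p' = (-1.9480, 0.3160, -0.7280)
q' = (0.6722, 0.5103, -0.0015, 0.5364)
v' = (-0.5904, 0.2608, -1.5760)
ω' = (0.8045, 0.3752, 1.0767)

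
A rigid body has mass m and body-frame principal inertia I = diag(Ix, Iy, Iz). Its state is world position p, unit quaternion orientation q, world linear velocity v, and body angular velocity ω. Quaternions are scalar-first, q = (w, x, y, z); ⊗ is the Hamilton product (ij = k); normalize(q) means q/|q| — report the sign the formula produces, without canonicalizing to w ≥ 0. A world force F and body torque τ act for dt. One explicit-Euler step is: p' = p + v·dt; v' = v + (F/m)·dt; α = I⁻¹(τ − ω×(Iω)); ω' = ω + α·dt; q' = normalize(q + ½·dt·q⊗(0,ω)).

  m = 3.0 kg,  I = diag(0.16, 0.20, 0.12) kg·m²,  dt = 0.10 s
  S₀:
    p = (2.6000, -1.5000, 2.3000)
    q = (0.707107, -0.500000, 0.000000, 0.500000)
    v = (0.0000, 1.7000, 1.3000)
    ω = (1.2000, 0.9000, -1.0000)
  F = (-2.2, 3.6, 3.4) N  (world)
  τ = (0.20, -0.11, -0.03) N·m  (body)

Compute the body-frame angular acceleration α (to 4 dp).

α = (0.8000, -0.3100, -0.6100)

gyro term ω×Iω = (0.0720, -0.0480, 0.0432)
α = I⁻¹(τ − ω×Iω) = (0.8000, -0.3100, -0.6100)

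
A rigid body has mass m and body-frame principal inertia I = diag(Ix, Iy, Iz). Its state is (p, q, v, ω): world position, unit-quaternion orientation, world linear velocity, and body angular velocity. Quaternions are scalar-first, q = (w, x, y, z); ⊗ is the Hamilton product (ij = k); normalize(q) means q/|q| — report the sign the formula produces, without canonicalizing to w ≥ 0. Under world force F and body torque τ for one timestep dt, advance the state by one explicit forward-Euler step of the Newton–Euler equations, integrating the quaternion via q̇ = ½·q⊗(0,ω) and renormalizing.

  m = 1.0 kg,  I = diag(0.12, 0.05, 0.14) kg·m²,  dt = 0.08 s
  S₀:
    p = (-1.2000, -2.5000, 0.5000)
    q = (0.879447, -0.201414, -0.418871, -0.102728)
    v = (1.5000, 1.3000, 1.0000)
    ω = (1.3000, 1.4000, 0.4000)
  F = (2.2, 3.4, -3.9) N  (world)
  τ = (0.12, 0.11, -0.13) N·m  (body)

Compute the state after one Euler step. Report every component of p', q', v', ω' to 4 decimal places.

angular accel α = (0.5800, 2.4080, -0.0186)
ω' = ω + α·dt = (1.3464, 1.5926, 0.3985)
q⊗(0,ω) = (0.8893488, 1.1195519, 1.1782450, 0.6143315)
q' = normalize(q + ½dt·q⊗(0,ω)) = (0.9122, -0.1562, -0.3706, -0.0779)
a = F/m = (2.2000, 3.4000, -3.9000)
p + v·dt = (-1.0800, -2.3960, 0.5800)
v + (F/m)dt = (1.6760, 1.5720, 0.6880)

p' = (-1.0800, -2.3960, 0.5800)
q' = (0.9122, -0.1562, -0.3706, -0.0779)
v' = (1.6760, 1.5720, 0.6880)
ω' = (1.3464, 1.5926, 0.3985)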